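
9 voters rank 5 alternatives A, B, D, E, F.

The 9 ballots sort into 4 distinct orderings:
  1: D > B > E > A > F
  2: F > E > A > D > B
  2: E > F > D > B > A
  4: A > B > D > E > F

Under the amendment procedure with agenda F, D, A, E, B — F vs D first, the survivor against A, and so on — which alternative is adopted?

B

Round 1: F vs D — 4–5, D advances.
Round 2: D vs A — 3–6, A advances.
Round 3: A vs E — 4–5, E advances.
Round 4: E vs B — 4–5, B advances.
The agenda winner is B.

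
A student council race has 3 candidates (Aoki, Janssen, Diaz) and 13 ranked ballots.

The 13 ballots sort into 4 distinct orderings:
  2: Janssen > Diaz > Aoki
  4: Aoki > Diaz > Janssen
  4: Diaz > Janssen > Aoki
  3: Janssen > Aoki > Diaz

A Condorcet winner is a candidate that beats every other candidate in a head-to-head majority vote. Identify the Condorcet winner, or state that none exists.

none

Head-to-head results (13 voters):
Aoki vs Janssen: 4 for Aoki, 9 for Janssen — Janssen by 9–4.
Aoki vs Diaz: 4+3 = 7 for Aoki, 6 for Diaz — Aoki by 7–6.
Janssen vs Diaz: Janssen is ranked higher on 2+3 = 5 ballots, Diaz on 8. Diaz wins 8–5.
No candidate is unbeaten: Aoki loses to Janssen; Janssen loses to Diaz; Diaz loses to Aoki. In particular Aoki > Diaz > Janssen > Aoki is a majority cycle — no Condorcet winner exists.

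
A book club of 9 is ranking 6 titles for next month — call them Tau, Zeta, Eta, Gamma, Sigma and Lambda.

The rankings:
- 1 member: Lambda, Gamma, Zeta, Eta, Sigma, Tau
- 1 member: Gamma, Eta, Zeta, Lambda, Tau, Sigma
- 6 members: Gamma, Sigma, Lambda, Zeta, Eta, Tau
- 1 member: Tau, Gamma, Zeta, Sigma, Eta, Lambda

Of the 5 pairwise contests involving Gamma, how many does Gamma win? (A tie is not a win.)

5

Gamma against each rival (9 members):
Gamma vs Tau: Gamma wins 8–1.
Gamma vs Zeta: Gamma wins 9–0.
Gamma vs Eta: 1+1+6+1 = 9 for Gamma, 0 for Eta — Gamma by 9–0.
Gamma vs Sigma: Gamma, 9–0.
Gamma vs Lambda: 1+6+1 = 8 for Gamma, 1 for Lambda — Gamma by 8–1.
Gamma beats Tau, Zeta, Eta, Sigma, Lambda — 5 pairwise wins.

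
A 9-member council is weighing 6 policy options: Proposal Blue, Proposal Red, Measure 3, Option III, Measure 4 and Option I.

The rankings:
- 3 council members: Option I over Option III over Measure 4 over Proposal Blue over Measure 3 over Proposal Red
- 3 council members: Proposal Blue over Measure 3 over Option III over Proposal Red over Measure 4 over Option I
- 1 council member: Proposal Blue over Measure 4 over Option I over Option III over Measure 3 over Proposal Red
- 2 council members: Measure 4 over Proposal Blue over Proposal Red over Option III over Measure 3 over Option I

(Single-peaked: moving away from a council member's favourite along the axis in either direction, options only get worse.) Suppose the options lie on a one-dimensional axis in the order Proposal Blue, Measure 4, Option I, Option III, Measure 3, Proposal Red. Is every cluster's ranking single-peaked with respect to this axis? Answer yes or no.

no

Axis positions: Proposal Blue=1, Measure 4=2, Option I=3, Option III=4, Measure 3=5, Proposal Red=6.
Cluster 1 (peak Option I at position 3): ranking walks positions 3-4-2-1-5-6, expanding outward from the peak — single-peaked.
Cluster 2: ranking walks positions 1-5-4-6-2-3; Measure 3 is ranked above Measure 4 even though Measure 4 lies between Measure 3 and the peak Proposal Blue on the axis — preferences dip and rise again. Not single-peaked.
Cluster 3 (peak Proposal Blue at position 1): ranking walks positions 1-2-3-4-5-6, expanding outward from the peak — single-peaked.
Cluster 4: ranking walks positions 2-1-6-4-5-3; Proposal Red is ranked above Option I even though Option I lies between Proposal Red and the peak Measure 4 on the axis — preferences dip and rise again. Not single-peaked.
Cluster 2 violates single-peakedness, so the profile is not single-peaked on this axis.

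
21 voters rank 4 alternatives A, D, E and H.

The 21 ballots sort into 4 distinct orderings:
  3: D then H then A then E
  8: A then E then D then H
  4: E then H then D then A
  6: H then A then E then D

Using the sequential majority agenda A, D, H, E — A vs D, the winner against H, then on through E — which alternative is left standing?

Round 1: A vs D — 14–7, A advances.
Round 2: A vs H — 8–13, H advances.
Round 3: H vs E — 9–12, E advances.
The agenda winner is E.

E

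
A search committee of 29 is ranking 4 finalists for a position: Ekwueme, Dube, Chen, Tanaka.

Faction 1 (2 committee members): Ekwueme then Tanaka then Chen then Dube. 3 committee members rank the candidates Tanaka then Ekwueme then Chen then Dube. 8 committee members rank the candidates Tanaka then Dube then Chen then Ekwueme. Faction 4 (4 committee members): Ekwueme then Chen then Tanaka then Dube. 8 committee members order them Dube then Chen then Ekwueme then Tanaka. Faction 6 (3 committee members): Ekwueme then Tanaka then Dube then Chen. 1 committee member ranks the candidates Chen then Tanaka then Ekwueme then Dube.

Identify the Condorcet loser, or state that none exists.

none

Head-to-head results (29 committee members):
Ekwueme vs Dube: Ekwueme preferred on 2+3+4+3+1 = 13 ballots; Dube wins 16–13.
Ekwueme vs Chen: Chen wins 17–12.
Ekwueme vs Tanaka: Ekwueme wins 17–12.
Dube vs Chen: 8+8+3 = 19 for Dube, 10 for Chen — Dube by 19–10.
Dube–Tanaka: Tanaka 21–8.
Chen vs Tanaka: Tanaka wins 16–13.
No candidate is winless: Ekwueme beats Tanaka; Dube beats Ekwueme; Chen beats Ekwueme; Tanaka beats Dube. There is no Condorcet loser.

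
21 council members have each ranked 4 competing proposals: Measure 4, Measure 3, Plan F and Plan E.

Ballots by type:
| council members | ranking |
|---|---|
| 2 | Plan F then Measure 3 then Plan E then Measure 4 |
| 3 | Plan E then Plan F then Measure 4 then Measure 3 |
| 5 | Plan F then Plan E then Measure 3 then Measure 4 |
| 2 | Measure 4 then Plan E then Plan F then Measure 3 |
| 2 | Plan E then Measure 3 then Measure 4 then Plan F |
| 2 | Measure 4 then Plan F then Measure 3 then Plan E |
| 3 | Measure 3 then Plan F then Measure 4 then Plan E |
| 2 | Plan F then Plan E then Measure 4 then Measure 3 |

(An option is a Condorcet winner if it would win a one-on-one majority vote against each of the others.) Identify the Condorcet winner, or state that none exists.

Plan F

Pairwise majorities:
Measure 4 vs Measure 3: Measure 3, 12–9.
Measure 4 vs Plan F: Plan F, 15–6.
Measure 4 vs Plan E: Plan E wins 14–7.
Measure 3–Plan F: Plan F 16–5.
Measure 3 vs Plan E: Plan E, 14–7.
Plan F–Plan E: Plan F 14–7.
Plan F wins every pairwise contest, so Plan F is the Condorcet winner.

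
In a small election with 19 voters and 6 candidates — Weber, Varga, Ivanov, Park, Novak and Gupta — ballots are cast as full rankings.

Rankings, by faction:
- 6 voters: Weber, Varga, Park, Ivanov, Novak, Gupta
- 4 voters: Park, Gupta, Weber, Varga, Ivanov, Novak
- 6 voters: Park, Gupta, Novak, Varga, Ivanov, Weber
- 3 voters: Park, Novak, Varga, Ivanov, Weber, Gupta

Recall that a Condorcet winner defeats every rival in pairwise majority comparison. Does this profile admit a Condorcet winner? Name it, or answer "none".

Pairwise majorities:
Weber vs Varga: Weber is ranked higher on 6+4 = 10 ballots, Varga on 9. Weber wins 10–9.
Weber vs Ivanov: Weber wins 10–9.
Weber vs Park: Weber is ranked higher on 6 ballots, Park on 13. Park wins 13–6.
Weber vs Novak: 6+4 = 10 for Weber, 9 for Novak — Weber by 10–9.
Weber vs Gupta: Weber preferred on 6+3 = 9 ballots; Gupta wins 10–9.
Varga vs Ivanov: Varga preferred on 6+4+6+3 = 19 ballots; Varga wins 19–0.
Varga vs Park: Park wins 13–6.
Varga vs Novak: 10 to 9, Varga.
Varga–Gupta: Gupta 10–9.
Ivanov vs Park: Ivanov is ranked higher on 0 ballots, Park on 19. Park wins 19–0.
Ivanov–Novak: Ivanov 10–9.
Ivanov vs Gupta: Ivanov preferred on 6+3 = 9 ballots; Gupta wins 10–9.
Park vs Novak: 6+4+6+3 = 19 for Park, 0 for Novak — Park by 19–0.
Park–Gupta: Park 19–0.
Novak vs Gupta: Gupta, 10–9.
Park defeats every rival head-to-head and is the Condorcet winner.

Park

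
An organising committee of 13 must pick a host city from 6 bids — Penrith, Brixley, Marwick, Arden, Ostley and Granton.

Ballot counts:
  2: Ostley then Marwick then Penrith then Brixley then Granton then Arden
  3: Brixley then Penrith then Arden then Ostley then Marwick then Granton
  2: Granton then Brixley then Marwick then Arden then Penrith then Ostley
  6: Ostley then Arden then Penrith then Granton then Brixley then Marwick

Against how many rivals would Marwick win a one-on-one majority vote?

Marwick against each rival (13 organisers):
Marwick vs Penrith: Marwick is ranked higher on 2+2 = 4 ballots, Penrith on 9. Penrith wins 9–4.
Marwick vs Brixley: 2 for Marwick, 11 for Brixley — Brixley by 11–2.
Marwick–Arden: Arden 9–4.
Marwick vs Ostley: 2 to 11, Ostley.
Marwick vs Granton: Marwick preferred on 2+3 = 5 ballots; Granton wins 8–5.
Marwick beats no one; loses to Penrith, Brixley, Arden, Ostley, Granton — 0 pairwise wins.

0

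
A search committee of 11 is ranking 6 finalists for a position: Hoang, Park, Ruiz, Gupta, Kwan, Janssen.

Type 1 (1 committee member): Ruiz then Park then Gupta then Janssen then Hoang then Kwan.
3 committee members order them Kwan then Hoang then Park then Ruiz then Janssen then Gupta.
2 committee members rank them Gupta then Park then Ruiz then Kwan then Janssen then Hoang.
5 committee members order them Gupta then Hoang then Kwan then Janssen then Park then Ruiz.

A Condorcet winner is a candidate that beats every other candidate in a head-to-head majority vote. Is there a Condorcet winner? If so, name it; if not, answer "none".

Gupta

Check each pair by majority over 11 ballots:
Hoang vs Park: Hoang, 8–3.
Hoang–Ruiz: Hoang 8–3.
Hoang vs Gupta: Gupta, 8–3.
Hoang vs Kwan: Hoang, 6–5.
Hoang–Janssen: Hoang 8–3.
Park vs Ruiz: Park, 10–1.
Park vs Gupta: Gupta wins 7–4.
Park vs Kwan: Kwan, 8–3.
Park vs Janssen: Park wins 6–5.
Ruiz–Gupta: Gupta 7–4.
Ruiz vs Kwan: Kwan wins 8–3.
Ruiz–Janssen: Ruiz 6–5.
Gupta vs Kwan: Gupta, 8–3.
Gupta vs Janssen: Gupta wins 8–3.
Kwan vs Janssen: Kwan, 10–1.
Gupta wins every pairwise contest, so Gupta is the Condorcet winner.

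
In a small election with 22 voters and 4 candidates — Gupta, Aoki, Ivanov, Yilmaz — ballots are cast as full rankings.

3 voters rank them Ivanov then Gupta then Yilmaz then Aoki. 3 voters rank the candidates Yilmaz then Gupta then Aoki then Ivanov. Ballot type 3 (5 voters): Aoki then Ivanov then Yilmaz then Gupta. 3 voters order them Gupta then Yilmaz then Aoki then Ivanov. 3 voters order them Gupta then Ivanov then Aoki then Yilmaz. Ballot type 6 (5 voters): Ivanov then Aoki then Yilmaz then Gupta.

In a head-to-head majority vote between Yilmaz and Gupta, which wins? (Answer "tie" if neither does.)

Yilmaz

Ballots ranking Yilmaz above Gupta: 3 + 5 + 5 = 13.
Ballots ranking Gupta above Yilmaz: 22 − 13 = 9.
Yilmaz wins the head-to-head 13–9.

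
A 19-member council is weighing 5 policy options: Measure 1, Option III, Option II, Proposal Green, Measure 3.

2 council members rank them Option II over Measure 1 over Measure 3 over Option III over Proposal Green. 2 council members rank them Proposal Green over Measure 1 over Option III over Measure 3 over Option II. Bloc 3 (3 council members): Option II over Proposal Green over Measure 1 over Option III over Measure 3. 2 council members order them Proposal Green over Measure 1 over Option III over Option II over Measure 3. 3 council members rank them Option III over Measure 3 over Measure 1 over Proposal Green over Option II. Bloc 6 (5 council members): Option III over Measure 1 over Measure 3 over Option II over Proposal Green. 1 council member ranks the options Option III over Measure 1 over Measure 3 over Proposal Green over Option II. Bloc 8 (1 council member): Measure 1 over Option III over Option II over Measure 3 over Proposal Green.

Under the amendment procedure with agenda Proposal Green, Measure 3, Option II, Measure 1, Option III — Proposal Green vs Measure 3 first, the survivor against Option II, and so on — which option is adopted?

Round 1: Proposal Green vs Measure 3 — 7–12, Measure 3 advances.
Round 2: Measure 3 vs Option II — 11–8, Measure 3 advances.
Round 3: Measure 3 vs Measure 1 — 3–16, Measure 1 advances.
Round 4: Measure 1 vs Option III — 10–9, Measure 1 advances.
Measure 1 survives the agenda.

Measure 1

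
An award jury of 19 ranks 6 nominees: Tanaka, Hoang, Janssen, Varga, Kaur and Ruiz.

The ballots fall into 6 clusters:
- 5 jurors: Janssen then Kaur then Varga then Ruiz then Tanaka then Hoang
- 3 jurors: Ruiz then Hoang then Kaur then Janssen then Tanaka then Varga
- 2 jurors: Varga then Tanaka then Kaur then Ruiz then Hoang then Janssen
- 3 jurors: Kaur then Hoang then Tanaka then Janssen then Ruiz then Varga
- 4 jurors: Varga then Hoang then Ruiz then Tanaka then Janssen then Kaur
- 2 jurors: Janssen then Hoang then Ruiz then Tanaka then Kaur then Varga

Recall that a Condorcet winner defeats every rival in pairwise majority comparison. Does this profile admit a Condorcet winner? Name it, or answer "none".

Head-to-head results (19 jurors):
Tanaka vs Hoang: Tanaka is ranked higher on 5+2 = 7 ballots, Hoang on 12. Hoang wins 12–7.
Tanaka vs Janssen: 9 to 10, Janssen.
Tanaka vs Varga: Tanaka preferred on 3+3+2 = 8 ballots; Varga wins 11–8.
Tanaka vs Kaur: Tanaka is ranked higher on 2+4+2 = 8 ballots, Kaur on 11. Kaur wins 11–8.
Tanaka vs Ruiz: Tanaka is ranked higher on 2+3 = 5 ballots, Ruiz on 14. Ruiz wins 14–5.
Hoang vs Janssen: Hoang is ranked higher on 3+2+3+4 = 12 ballots, Janssen on 7. Hoang wins 12–7.
Hoang vs Varga: Varga, 11–8.
Hoang vs Kaur: Hoang is ranked higher on 3+4+2 = 9 ballots, Kaur on 10. Kaur wins 10–9.
Hoang vs Ruiz: Ruiz wins 10–9.
Janssen vs Varga: 13 to 6, Janssen.
Janssen–Kaur: Janssen 11–8.
Janssen–Ruiz: Janssen 10–9.
Varga vs Kaur: 2+4 = 6 for Varga, 13 for Kaur — Kaur by 13–6.
Varga vs Ruiz: 11 to 8, Varga.
Kaur vs Ruiz: 10 to 9, Kaur.
Every nominee loses at least once (Tanaka loses to Hoang; Hoang loses to Varga; Janssen loses to Hoang; Varga loses to Janssen; Kaur loses to Janssen; Ruiz loses to Janssen). The majority relation contains the cycle Hoang > Janssen > Varga > Hoang, so there is no Condorcet winner.

none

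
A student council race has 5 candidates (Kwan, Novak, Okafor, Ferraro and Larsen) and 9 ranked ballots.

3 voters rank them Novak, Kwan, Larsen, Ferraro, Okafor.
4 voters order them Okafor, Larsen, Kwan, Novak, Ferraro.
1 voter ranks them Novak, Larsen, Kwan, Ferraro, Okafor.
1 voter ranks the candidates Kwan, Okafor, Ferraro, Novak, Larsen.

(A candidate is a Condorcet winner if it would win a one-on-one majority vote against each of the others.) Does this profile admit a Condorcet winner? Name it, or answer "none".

none

Pairwise majorities:
Kwan vs Novak: 4+1 = 5 for Kwan, 4 for Novak — Kwan by 5–4.
Kwan vs Okafor: 5 to 4, Kwan.
Kwan–Ferraro: Kwan 9–0.
Kwan vs Larsen: Kwan preferred on 3+1 = 4 ballots; Larsen wins 5–4.
Novak vs Okafor: Novak preferred on 3+1 = 4 ballots; Okafor wins 5–4.
Novak vs Ferraro: Novak is ranked higher on 3+4+1 = 8 ballots, Ferraro on 1. Novak wins 8–1.
Novak vs Larsen: 5 to 4, Novak.
Okafor–Ferraro: Okafor 5–4.
Okafor vs Larsen: Okafor, 5–4.
Ferraro vs Larsen: 1 for Ferraro, 8 for Larsen — Larsen by 8–1.
No candidate is unbeaten: Kwan loses to Larsen; Novak loses to Kwan; Okafor loses to Kwan; Ferraro loses to Kwan; Larsen loses to Novak. In particular Kwan → Novak → Larsen → Kwan is a majority cycle — no Condorcet winner exists.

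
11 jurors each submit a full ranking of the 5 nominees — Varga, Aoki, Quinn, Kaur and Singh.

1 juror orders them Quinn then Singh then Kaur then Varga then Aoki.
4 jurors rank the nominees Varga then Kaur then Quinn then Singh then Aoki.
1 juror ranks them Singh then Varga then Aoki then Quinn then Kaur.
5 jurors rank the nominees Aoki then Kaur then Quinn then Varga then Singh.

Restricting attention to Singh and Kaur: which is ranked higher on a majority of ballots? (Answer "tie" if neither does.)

Ballots ranking Singh above Kaur: 1 + 1 = 2.
Ballots ranking Kaur above Singh: 11 − 2 = 9.
Kaur wins the head-to-head 9–2.

Kaur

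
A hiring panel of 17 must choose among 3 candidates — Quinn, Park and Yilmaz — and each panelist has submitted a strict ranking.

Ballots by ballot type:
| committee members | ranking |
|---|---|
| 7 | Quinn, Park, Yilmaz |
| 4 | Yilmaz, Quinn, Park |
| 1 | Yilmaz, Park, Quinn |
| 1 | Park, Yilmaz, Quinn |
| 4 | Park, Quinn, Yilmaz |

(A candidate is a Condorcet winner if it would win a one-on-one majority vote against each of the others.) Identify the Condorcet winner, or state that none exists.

Quinn

Check each pair by majority over 17 ballots:
Quinn vs Park: Quinn wins 11–6.
Quinn vs Yilmaz: 7+4 = 11 for Quinn, 6 for Yilmaz — Quinn by 11–6.
Park vs Yilmaz: Park wins 12–5.
Quinn wins every pairwise contest, so Quinn is the Condorcet winner.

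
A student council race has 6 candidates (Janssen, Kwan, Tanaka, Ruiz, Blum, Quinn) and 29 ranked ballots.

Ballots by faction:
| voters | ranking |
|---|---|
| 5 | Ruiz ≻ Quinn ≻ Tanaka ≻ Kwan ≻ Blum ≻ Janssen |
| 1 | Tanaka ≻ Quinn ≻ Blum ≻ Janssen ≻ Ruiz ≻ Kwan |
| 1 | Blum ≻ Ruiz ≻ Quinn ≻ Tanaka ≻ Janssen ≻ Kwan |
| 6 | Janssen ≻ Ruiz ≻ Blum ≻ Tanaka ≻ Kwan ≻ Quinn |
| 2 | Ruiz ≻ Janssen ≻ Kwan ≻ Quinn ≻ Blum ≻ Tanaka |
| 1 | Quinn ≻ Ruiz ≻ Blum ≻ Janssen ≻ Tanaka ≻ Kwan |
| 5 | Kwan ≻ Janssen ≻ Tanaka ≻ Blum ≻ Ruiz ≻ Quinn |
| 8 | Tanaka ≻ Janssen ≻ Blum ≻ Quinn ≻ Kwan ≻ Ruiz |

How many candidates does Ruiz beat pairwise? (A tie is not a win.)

Ruiz against each rival (29 voters):
Ruiz vs Janssen: Ruiz is ranked higher on 5+1+2+1 = 9 ballots, Janssen on 20. Janssen wins 20–9.
Ruiz vs Kwan: Ruiz, 16–13.
Ruiz vs Tanaka: 5+1+6+2+1 = 15 for Ruiz, 14 for Tanaka — Ruiz by 15–14.
Ruiz vs Blum: 14 to 15, Blum.
Ruiz vs Quinn: Ruiz wins 19–10.
Ruiz beats Kwan, Tanaka, Quinn; loses to Janssen, Blum — 3 pairwise wins.

3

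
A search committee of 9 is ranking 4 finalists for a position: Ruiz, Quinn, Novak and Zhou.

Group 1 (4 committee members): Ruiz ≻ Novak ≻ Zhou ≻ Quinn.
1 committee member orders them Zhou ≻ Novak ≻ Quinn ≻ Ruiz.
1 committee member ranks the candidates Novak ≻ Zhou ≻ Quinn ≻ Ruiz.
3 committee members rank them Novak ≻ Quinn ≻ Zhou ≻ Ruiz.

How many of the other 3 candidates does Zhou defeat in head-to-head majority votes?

2

Zhou against each rival (9 committee members):
Zhou vs Ruiz: 1+1+3 = 5 for Zhou, 4 for Ruiz — Zhou by 5–4.
Zhou vs Quinn: 6 to 3, Zhou.
Zhou vs Novak: Zhou is ranked higher on 1 ballot, Novak on 8. Novak wins 8–1.
Zhou beats Ruiz, Quinn; loses to Novak — 2 pairwise wins.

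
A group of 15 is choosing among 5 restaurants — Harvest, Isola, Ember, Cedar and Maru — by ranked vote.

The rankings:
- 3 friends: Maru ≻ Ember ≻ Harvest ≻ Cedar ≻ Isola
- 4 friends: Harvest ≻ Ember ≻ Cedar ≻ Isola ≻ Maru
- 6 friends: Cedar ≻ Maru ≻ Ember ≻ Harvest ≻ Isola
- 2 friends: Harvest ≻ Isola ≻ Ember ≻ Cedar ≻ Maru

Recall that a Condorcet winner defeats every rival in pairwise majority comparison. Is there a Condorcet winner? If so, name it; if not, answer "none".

none

Head-to-head results (15 friends):
Harvest vs Isola: Harvest, 15–0.
Harvest vs Ember: 6 to 9, Ember.
Harvest vs Cedar: Harvest, 9–6.
Harvest vs Maru: Harvest is ranked higher on 4+2 = 6 ballots, Maru on 9. Maru wins 9–6.
Isola–Ember: Ember 13–2.
Isola vs Cedar: 2 for Isola, 13 for Cedar — Cedar by 13–2.
Isola vs Maru: 6 to 9, Maru.
Ember vs Cedar: Ember, 9–6.
Ember vs Maru: 6 to 9, Maru.
Cedar vs Maru: 12 to 3, Cedar.
No restaurant is unbeaten: Harvest loses to Ember; Isola loses to Harvest; Ember loses to Maru; Cedar loses to Harvest; Maru loses to Cedar. In particular Harvest beats Cedar beats Maru beats Harvest is a majority cycle — no Condorcet winner exists.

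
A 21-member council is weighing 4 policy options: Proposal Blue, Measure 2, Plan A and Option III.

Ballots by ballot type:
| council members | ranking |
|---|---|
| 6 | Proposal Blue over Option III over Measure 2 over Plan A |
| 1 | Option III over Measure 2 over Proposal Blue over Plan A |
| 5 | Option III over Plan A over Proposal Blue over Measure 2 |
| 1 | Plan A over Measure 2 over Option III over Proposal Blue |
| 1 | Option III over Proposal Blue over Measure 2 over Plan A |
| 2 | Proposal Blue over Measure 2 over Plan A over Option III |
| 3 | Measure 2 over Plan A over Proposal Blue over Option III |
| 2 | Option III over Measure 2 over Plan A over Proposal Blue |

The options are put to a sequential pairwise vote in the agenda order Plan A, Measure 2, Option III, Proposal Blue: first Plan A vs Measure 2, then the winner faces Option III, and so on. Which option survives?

Proposal Blue

Round 1: Plan A vs Measure 2 — 6–15, Measure 2 advances.
Round 2: Measure 2 vs Option III — 6–15, Option III advances.
Round 3: Option III vs Proposal Blue — 10–11, Proposal Blue advances.
The agenda winner is Proposal Blue.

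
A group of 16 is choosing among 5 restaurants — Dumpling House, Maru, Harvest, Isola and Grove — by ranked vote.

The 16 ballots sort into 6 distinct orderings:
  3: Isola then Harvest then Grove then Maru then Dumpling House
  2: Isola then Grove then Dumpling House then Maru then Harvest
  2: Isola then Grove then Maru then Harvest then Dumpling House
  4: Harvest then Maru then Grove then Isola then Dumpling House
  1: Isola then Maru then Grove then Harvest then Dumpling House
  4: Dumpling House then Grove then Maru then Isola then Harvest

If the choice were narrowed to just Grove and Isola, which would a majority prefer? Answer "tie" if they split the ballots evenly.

Ballots ranking Grove above Isola: 4 + 4 = 8.
Ballots ranking Isola above Grove: 16 − 8 = 8.
8–8: the pair ties.

tie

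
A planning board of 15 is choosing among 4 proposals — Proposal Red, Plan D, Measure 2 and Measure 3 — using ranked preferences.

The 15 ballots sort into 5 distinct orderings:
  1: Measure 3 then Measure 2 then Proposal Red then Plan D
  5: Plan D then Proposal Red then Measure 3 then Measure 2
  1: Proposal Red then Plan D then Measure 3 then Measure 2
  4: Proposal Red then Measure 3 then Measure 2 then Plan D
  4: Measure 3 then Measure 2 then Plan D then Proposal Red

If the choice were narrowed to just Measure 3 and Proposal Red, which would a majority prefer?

Ballots ranking Measure 3 above Proposal Red: 1 + 4 = 5.
Ballots ranking Proposal Red above Measure 3: 15 − 5 = 10.
Proposal Red wins the head-to-head 10–5.

Proposal Red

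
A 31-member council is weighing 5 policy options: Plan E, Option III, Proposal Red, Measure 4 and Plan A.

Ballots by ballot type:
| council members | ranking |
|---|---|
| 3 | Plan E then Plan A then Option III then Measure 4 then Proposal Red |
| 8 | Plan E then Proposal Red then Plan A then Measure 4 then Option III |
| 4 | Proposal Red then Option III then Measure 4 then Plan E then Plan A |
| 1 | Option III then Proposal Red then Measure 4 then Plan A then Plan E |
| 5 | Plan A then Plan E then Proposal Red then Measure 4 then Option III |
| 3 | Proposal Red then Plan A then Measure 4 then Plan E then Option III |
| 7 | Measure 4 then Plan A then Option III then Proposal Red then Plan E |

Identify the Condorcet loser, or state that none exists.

Option III

Head-to-head results (31 council members):
Plan E vs Option III: Plan E is ranked higher on 3+8+5+3 = 19 ballots, Option III on 12. Plan E wins 19–12.
Plan E vs Proposal Red: Plan E is ranked higher on 3+8+5 = 16 ballots, Proposal Red on 15. Plan E wins 16–15.
Plan E vs Measure 4: 16 to 15, Plan E.
Plan E vs Plan A: Plan E is ranked higher on 3+8+4 = 15 ballots, Plan A on 16. Plan A wins 16–15.
Option III vs Proposal Red: 11 to 20, Proposal Red.
Option III vs Measure 4: Measure 4 wins 23–8.
Option III vs Plan A: Plan A wins 26–5.
Proposal Red vs Measure 4: 21 to 10, Proposal Red.
Proposal Red vs Plan A: Proposal Red is ranked higher on 8+4+1+3 = 16 ballots, Plan A on 15. Proposal Red wins 16–15.
Measure 4 vs Plan A: Plan A, 19–12.
Option III is beaten in every head-to-head and is the Condorcet loser.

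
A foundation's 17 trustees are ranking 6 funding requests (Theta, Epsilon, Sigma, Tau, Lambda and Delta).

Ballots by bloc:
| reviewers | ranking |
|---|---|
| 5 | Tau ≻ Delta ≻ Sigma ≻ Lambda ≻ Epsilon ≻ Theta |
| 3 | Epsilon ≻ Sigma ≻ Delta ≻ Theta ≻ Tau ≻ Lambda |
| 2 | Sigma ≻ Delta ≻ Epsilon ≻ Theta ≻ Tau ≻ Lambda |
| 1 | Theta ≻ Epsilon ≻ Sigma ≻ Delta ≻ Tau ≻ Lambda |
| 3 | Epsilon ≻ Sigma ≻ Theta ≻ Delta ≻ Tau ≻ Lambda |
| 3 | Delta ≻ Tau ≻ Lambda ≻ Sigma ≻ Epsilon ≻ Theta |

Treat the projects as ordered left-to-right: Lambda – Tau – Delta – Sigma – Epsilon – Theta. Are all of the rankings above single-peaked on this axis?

Axis positions: Lambda=1, Tau=2, Delta=3, Sigma=4, Epsilon=5, Theta=6.
Bloc 1 (peak Tau at position 2): ranking walks positions 2-3-4-1-5-6, expanding outward from the peak — single-peaked.
Bloc 2 (peak Epsilon at position 5): ranking walks positions 5-4-3-6-2-1, expanding outward from the peak — single-peaked.
Bloc 3 (peak Sigma at position 4): ranking walks positions 4-3-5-6-2-1, expanding outward from the peak — single-peaked.
Bloc 4 (peak Theta at position 6): ranking walks positions 6-5-4-3-2-1, expanding outward from the peak — single-peaked.
Bloc 5 (peak Epsilon at position 5): ranking walks positions 5-4-6-3-2-1, expanding outward from the peak — single-peaked.
Bloc 6 (peak Delta at position 3): ranking walks positions 3-2-1-4-5-6, expanding outward from the peak — single-peaked.
Every ranking is single-peaked on this axis.

yes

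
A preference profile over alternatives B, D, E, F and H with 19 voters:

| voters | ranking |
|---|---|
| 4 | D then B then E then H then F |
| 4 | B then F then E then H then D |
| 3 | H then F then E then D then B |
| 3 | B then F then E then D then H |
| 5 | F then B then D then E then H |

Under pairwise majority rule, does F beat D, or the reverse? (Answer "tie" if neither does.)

F

Ballots ranking F above D: 4 + 3 + 3 + 5 = 15.
Ballots ranking D above F: 19 − 15 = 4.
F wins the head-to-head 15–4.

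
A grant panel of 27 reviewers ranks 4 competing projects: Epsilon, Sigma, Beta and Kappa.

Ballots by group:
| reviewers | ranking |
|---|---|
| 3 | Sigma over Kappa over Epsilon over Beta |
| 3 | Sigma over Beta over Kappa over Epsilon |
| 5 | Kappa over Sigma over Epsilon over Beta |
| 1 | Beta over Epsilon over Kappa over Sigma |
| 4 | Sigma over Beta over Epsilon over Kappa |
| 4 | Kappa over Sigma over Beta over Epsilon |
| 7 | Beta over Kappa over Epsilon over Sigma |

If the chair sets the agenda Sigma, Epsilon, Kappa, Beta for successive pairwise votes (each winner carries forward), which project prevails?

Round 1: Sigma vs Epsilon — 19–8, Sigma advances.
Round 2: Sigma vs Kappa — 10–17, Kappa advances.
Round 3: Kappa vs Beta — 12–15, Beta advances.
The agenda winner is Beta.

Beta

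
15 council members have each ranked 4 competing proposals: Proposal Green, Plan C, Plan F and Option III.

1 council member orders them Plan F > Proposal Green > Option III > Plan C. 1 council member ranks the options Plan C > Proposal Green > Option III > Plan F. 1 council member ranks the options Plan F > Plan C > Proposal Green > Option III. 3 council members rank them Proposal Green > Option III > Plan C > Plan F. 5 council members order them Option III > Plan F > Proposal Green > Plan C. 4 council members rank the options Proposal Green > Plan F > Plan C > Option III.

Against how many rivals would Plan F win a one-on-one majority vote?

Plan F against each rival (15 council members):
Plan F vs Proposal Green: 7 to 8, Proposal Green.
Plan F vs Plan C: Plan F is ranked higher on 1+1+5+4 = 11 ballots, Plan C on 4. Plan F wins 11–4.
Plan F–Option III: Option III 9–6.
Plan F beats Plan C; loses to Proposal Green, Option III — 1 pairwise win.

1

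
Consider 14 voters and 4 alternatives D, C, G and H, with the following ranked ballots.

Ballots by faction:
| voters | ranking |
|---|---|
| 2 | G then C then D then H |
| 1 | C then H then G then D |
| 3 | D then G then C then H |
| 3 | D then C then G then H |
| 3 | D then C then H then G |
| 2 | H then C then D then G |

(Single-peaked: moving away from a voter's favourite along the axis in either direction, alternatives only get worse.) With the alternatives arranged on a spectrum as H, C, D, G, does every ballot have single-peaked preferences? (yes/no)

Axis positions: H=1, C=2, D=3, G=4.
Faction 1: ranking walks positions 4-2-3-1; C is ranked above D even though D lies between C and the peak G on the axis — preferences dip and rise again. Not single-peaked.
Faction 2: ranking walks positions 2-1-4-3; G is ranked above D even though D lies between G and the peak C on the axis — preferences dip and rise again. Not single-peaked.
Faction 3 (peak D at position 3): ranking walks positions 3-4-2-1, expanding outward from the peak — single-peaked.
Faction 4 (peak D at position 3): ranking walks positions 3-2-4-1, expanding outward from the peak — single-peaked.
Faction 5 (peak D at position 3): ranking walks positions 3-2-1-4, expanding outward from the peak — single-peaked.
Faction 6 (peak H at position 1): ranking walks positions 1-2-3-4, expanding outward from the peak — single-peaked.
Faction 1 violates single-peakedness, so the profile is not single-peaked on this axis.

no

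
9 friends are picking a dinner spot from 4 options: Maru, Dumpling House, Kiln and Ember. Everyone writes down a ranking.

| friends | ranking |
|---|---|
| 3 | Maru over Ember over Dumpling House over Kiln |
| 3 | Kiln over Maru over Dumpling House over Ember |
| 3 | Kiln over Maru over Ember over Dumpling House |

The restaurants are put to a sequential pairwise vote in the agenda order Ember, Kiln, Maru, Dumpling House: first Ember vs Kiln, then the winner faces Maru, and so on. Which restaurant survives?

Round 1: Ember vs Kiln — 3–6, Kiln advances.
Round 2: Kiln vs Maru — 6–3, Kiln advances.
Round 3: Kiln vs Dumpling House — 6–3, Kiln advances.
Kiln survives the agenda.

Kiln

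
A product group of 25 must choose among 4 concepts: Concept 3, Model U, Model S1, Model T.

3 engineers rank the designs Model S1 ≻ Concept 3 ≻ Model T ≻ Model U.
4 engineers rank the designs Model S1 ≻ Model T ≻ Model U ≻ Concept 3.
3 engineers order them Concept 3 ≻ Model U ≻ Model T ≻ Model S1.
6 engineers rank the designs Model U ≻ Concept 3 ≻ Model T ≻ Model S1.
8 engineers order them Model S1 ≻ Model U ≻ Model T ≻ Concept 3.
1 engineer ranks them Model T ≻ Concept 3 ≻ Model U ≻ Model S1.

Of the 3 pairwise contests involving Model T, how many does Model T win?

Model T against each rival (25 engineers):
Model T vs Concept 3: 4+8+1 = 13 for Model T, 12 for Concept 3 — Model T by 13–12.
Model T vs Model U: 8 to 17, Model U.
Model T vs Model S1: 10 to 15, Model S1.
Model T beats Concept 3; loses to Model U, Model S1 — 1 pairwise win.

1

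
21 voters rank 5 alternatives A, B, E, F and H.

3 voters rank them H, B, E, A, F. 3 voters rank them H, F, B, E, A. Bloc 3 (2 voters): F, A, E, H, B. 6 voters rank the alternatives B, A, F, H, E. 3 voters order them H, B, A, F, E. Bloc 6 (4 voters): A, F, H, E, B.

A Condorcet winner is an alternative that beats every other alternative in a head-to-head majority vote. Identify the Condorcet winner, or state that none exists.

none

Pairwise majorities:
A vs B: A preferred on 2+4 = 6 ballots; B wins 15–6.
A vs E: A preferred on 2+6+3+4 = 15 ballots; A wins 15–6.
A vs F: A preferred on 3+6+3+4 = 16 ballots; A wins 16–5.
A vs H: A preferred on 2+6+4 = 12 ballots; A wins 12–9.
B vs E: 15 to 6, B.
B vs F: 12 to 9, B.
B vs H: 6 to 15, H.
E vs F: 3 for E, 18 for F — F by 18–3.
E vs H: 2 for E, 19 for H — H by 19–2.
F vs H: F is ranked higher on 2+6+4 = 12 ballots, H on 9. F wins 12–9.
Each alternative drops at least one matchup (A loses to B; B loses to H; E loses to A; F loses to A; H loses to A); the cycle A beats H beats B beats A rules out a Condorcet winner.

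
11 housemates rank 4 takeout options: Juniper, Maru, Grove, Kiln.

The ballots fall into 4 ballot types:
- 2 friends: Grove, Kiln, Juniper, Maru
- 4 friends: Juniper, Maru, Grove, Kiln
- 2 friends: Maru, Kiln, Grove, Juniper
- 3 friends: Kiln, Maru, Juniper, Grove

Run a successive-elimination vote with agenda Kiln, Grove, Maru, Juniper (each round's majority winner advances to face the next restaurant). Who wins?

Round 1: Kiln vs Grove — 5–6, Grove advances.
Round 2: Grove vs Maru — 2–9, Maru advances.
Round 3: Maru vs Juniper — 5–6, Juniper advances.
Juniper survives the agenda.

Juniper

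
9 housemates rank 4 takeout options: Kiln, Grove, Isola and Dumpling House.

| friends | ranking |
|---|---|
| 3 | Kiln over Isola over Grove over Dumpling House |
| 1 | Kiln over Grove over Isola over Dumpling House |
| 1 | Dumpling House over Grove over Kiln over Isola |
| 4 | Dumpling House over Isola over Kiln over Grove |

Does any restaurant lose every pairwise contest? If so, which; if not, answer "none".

Grove

Head-to-head results (9 friends):
Kiln vs Grove: Kiln preferred on 3+1+4 = 8 ballots; Kiln wins 8–1.
Kiln vs Isola: 3+1+1 = 5 for Kiln, 4 for Isola — Kiln by 5–4.
Kiln vs Dumpling House: Kiln is ranked higher on 3+1 = 4 ballots, Dumpling House on 5. Dumpling House wins 5–4.
Grove vs Isola: Isola wins 7–2.
Grove vs Dumpling House: 3+1 = 4 for Grove, 5 for Dumpling House — Dumpling House by 5–4.
Isola vs Dumpling House: Dumpling House wins 5–4.
Grove loses to every other restaurant — it is the Condorcet loser.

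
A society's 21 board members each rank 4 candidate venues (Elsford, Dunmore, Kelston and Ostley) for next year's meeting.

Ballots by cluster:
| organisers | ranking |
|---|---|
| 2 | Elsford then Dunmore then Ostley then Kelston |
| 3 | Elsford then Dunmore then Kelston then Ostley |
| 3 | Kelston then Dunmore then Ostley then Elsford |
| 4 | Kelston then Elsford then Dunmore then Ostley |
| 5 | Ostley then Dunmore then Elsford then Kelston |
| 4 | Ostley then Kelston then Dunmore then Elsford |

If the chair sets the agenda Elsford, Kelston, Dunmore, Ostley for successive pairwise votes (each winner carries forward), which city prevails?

Ostley

Round 1: Elsford vs Kelston — 10–11, Kelston advances.
Round 2: Kelston vs Dunmore — 11–10, Kelston advances.
Round 3: Kelston vs Ostley — 10–11, Ostley advances.
The agenda winner is Ostley.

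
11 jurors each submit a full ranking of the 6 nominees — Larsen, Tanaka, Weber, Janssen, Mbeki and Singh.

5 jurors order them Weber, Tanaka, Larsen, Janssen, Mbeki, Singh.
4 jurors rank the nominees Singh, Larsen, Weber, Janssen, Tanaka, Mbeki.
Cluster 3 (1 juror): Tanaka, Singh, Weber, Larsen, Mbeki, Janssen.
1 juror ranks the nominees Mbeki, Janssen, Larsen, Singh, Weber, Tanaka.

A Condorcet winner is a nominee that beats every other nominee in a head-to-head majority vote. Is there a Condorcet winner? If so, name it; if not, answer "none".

Pairwise majorities:
Larsen–Tanaka: Tanaka 6–5.
Larsen vs Weber: Weber wins 6–5.
Larsen vs Janssen: Larsen wins 10–1.
Larsen vs Mbeki: Larsen wins 10–1.
Larsen–Singh: Larsen 6–5.
Tanaka vs Weber: 1 for Tanaka, 10 for Weber — Weber by 10–1.
Tanaka vs Janssen: Tanaka wins 6–5.
Tanaka vs Mbeki: Tanaka preferred on 5+4+1 = 10 ballots; Tanaka wins 10–1.
Tanaka vs Singh: Tanaka, 6–5.
Weber vs Janssen: 10 to 1, Weber.
Weber vs Mbeki: Weber is ranked higher on 5+4+1 = 10 ballots, Mbeki on 1. Weber wins 10–1.
Weber vs Singh: Singh wins 6–5.
Janssen vs Mbeki: Janssen is ranked higher on 5+4 = 9 ballots, Mbeki on 2. Janssen wins 9–2.
Janssen vs Singh: Janssen is ranked higher on 5+1 = 6 ballots, Singh on 5. Janssen wins 6–5.
Mbeki vs Singh: 6 to 5, Mbeki.
Each nominee drops at least one matchup (Larsen loses to Tanaka; Tanaka loses to Weber; Weber loses to Singh; Janssen loses to Larsen; Mbeki loses to Larsen; Singh loses to Larsen); the cycle Larsen → Singh → Weber → Larsen rules out a Condorcet winner.

none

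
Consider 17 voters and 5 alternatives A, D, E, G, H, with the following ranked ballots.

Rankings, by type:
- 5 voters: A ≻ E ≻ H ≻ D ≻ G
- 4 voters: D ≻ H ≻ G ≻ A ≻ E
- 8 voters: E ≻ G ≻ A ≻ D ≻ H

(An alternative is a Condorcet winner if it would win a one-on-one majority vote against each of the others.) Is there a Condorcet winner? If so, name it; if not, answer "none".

Pairwise majorities:
A vs D: A is ranked higher on 5+8 = 13 ballots, D on 4. A wins 13–4.
A vs E: A, 9–8.
A–G: G 12–5.
A–H: A 13–4.
D–E: E 13–4.
D–G: D 9–8.
D–H: D 12–5.
E vs G: 13 to 4, E.
E vs H: E wins 13–4.
G vs H: 8 to 9, H.
Every alternative loses at least once (A loses to G; D loses to A; E loses to A; G loses to D; H loses to A). The majority relation contains the cycle A → D → G → A, so there is no Condorcet winner.

none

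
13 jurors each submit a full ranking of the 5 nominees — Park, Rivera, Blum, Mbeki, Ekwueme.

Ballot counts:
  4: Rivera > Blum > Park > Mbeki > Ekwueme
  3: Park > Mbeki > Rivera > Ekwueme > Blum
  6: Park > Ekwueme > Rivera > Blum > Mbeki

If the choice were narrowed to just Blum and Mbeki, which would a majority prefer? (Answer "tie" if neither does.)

Ballots ranking Blum above Mbeki: 4 + 6 = 10.
Ballots ranking Mbeki above Blum: 13 − 10 = 3.
Blum wins the head-to-head 10–3.

Blum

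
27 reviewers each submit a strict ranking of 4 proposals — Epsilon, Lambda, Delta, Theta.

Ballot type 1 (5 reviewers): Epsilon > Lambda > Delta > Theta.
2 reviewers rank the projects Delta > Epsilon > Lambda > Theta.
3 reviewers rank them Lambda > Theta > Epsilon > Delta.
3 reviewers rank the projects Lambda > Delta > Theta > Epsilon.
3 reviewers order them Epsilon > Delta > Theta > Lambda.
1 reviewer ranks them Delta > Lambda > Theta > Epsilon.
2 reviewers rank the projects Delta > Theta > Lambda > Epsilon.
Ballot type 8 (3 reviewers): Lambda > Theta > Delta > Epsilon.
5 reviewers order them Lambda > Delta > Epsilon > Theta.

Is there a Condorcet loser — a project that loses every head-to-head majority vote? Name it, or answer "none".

Theta

Head-to-head results (27 reviewers):
Epsilon vs Lambda: Lambda, 17–10.
Epsilon vs Delta: 5+3+3 = 11 for Epsilon, 16 for Delta — Delta by 16–11.
Epsilon–Theta: Epsilon 15–12.
Lambda vs Delta: Lambda wins 19–8.
Lambda vs Theta: Lambda is ranked higher on 22 ballots, Theta on 5. Lambda wins 22–5.
Delta–Theta: Delta 21–6.
Theta loses to every other project — it is the Condorcet loser.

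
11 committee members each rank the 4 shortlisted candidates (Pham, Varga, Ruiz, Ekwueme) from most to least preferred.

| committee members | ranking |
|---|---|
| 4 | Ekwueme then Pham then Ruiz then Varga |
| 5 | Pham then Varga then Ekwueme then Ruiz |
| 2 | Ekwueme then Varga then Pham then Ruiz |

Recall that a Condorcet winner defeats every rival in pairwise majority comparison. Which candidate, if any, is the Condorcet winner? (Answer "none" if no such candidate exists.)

Pairwise majorities:
Pham vs Varga: Pham preferred on 4+5 = 9 ballots; Pham wins 9–2.
Pham vs Ruiz: 11 to 0, Pham.
Pham vs Ekwueme: Pham preferred on 5 ballots; Ekwueme wins 6–5.
Varga vs Ruiz: 5+2 = 7 for Varga, 4 for Ruiz — Varga by 7–4.
Varga vs Ekwueme: 5 for Varga, 6 for Ekwueme — Ekwueme by 6–5.
Ruiz vs Ekwueme: Ruiz is ranked higher on 0 ballots, Ekwueme on 11. Ekwueme wins 11–0.
Ekwueme defeats every rival head-to-head and is the Condorcet winner.

Ekwueme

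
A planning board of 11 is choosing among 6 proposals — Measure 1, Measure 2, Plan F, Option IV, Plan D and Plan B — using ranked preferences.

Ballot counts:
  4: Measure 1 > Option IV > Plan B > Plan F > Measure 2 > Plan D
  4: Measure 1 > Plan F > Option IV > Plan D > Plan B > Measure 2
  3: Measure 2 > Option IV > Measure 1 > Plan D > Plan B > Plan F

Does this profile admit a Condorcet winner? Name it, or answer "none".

Check each pair by majority over 11 ballots:
Measure 1 vs Measure 2: Measure 1 is ranked higher on 4+4 = 8 ballots, Measure 2 on 3. Measure 1 wins 8–3.
Measure 1 vs Plan F: Measure 1 is ranked higher on 4+4+3 = 11 ballots, Plan F on 0. Measure 1 wins 11–0.
Measure 1 vs Option IV: 4+4 = 8 for Measure 1, 3 for Option IV — Measure 1 by 8–3.
Measure 1 vs Plan D: 4+4+3 = 11 for Measure 1, 0 for Plan D — Measure 1 by 11–0.
Measure 1 vs Plan B: 11 to 0, Measure 1.
Measure 2 vs Plan F: Measure 2 is ranked higher on 3 ballots, Plan F on 8. Plan F wins 8–3.
Measure 2 vs Option IV: 3 to 8, Option IV.
Measure 2 vs Plan D: Measure 2 is ranked higher on 4+3 = 7 ballots, Plan D on 4. Measure 2 wins 7–4.
Measure 2 vs Plan B: 3 for Measure 2, 8 for Plan B — Plan B by 8–3.
Plan F vs Option IV: 4 to 7, Option IV.
Plan F vs Plan D: Plan F preferred on 4+4 = 8 ballots; Plan F wins 8–3.
Plan F vs Plan B: Plan F preferred on 4 ballots; Plan B wins 7–4.
Option IV vs Plan D: Option IV is ranked higher on 4+4+3 = 11 ballots, Plan D on 0. Option IV wins 11–0.
Option IV vs Plan B: 4+4+3 = 11 for Option IV, 0 for Plan B — Option IV by 11–0.
Plan D vs Plan B: Plan D preferred on 4+3 = 7 ballots; Plan D wins 7–4.
Measure 1 defeats every rival head-to-head and is the Condorcet winner.

Measure 1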